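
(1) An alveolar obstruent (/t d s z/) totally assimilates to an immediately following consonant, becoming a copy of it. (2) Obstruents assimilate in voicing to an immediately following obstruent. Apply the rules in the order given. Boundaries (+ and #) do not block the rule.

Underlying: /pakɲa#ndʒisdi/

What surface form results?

Rule 1: /s/ before /d/ → [d] (total assimilation)
After rule 1: pakɲa#ndʒiddi
Rule 2: no segment meets the rule's conditions; no change.

[pakɲa#ndʒiddi]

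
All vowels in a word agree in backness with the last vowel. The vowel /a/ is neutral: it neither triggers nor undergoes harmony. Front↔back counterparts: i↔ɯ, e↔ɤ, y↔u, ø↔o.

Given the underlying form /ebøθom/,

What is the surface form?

[ɤboθom]

/e/ harmonizes with /o/ ([+back]) → [ɤ]
/ø/ harmonizes with /o/ ([+back]) → [o]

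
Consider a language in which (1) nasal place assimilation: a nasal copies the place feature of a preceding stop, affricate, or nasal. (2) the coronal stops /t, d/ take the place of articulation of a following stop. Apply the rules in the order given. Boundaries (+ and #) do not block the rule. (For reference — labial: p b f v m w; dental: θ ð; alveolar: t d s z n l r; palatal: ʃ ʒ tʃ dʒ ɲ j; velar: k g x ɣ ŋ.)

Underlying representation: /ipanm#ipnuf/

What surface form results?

[ipann#ipmuf]

Rule 1: /m/ after /n/ (alveolar) → [n]
Rule 1: /n/ after /p/ (labial) → [m]
After rule 1: ipann#ipmuf
Rule 2: no segment meets the rule's conditions; no change.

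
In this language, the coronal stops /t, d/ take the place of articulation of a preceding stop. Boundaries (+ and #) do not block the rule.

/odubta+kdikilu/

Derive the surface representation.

/t/ after /b/ (labial) → [p]
/d/ after /k/ (velar) → [g]

[odubpa+kgikilu]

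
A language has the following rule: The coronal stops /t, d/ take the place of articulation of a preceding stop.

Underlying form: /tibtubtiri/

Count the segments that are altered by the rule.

2

/t/ after /b/ (labial) → [p]
/t/ after /b/ (labial) → [p]
2 segments change.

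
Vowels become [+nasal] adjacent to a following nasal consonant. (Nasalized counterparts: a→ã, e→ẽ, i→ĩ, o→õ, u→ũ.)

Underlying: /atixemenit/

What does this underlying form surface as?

[atixẽmẽnit]

/e/ before nasal /m/ → [ẽ]
/e/ before nasal /n/ → [ẽ]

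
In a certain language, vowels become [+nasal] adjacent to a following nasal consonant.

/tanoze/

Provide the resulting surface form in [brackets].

[tãnoze]

/a/ before nasal /n/ → [ã]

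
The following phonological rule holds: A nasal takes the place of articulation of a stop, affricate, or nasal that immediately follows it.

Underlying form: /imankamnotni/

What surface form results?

/n/ before /k/ (velar) → [ŋ]
/m/ before /n/ (alveolar) → [n]

[imaŋkannotni]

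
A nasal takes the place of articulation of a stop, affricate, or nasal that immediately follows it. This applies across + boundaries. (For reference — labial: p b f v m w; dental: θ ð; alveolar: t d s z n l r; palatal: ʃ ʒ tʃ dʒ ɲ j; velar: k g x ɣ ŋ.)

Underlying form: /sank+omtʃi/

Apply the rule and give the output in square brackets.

/n/ before /k/ (velar) → [ŋ]
/m/ before /tʃ/ (palatal) → [ɲ]

[saŋk+oɲtʃi]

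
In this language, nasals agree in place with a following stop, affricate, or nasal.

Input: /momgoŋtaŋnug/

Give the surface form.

/m/ before /g/ (velar) → [ŋ]
/ŋ/ before /t/ (alveolar) → [n]
/ŋ/ before /n/ (alveolar) → [n]

[moŋgontannug]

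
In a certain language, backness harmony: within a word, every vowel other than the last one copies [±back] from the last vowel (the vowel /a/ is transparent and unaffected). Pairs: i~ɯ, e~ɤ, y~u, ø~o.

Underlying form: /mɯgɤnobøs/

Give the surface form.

/ɯ/ harmonizes with /ø/ ([-back]) → [i]
/ɤ/ harmonizes with /ø/ ([-back]) → [e]
/o/ harmonizes with /ø/ ([-back]) → [ø]

[migenøbøs]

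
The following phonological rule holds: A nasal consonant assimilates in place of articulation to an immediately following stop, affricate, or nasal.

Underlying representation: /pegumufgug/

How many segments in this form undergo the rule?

No segment meets the rule's conditions.

0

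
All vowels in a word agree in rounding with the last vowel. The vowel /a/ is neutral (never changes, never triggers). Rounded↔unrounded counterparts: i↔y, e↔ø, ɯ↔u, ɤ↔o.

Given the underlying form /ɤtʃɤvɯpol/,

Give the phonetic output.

/ɤ/ harmonizes with /o/ ([+round]) → [o]
/ɤ/ harmonizes with /o/ ([+round]) → [o]
/ɯ/ harmonizes with /o/ ([+round]) → [u]

[otʃovupol]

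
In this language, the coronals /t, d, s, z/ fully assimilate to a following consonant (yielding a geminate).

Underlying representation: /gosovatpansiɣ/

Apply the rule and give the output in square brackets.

/t/ before /p/ → [p] (total assimilation)

[gosovappansiɣ]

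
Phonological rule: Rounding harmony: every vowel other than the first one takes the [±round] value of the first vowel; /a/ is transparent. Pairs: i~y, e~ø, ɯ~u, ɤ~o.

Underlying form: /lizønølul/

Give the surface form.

[lizenelɯl]

/ø/ harmonizes with /i/ ([-round]) → [e]
/ø/ harmonizes with /i/ ([-round]) → [e]
/u/ harmonizes with /i/ ([-round]) → [ɯ]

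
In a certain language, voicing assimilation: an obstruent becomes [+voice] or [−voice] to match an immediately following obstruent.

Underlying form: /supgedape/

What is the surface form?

/p/ before /g/ (voiced) → [b]

[subgedape]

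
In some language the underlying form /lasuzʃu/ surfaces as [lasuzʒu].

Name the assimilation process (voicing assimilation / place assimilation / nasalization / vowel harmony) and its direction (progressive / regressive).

/ʃ/→[ʒ].
Each target copies a feature from the preceding segment, so the direction is progressive.

voicing assimilation, progressive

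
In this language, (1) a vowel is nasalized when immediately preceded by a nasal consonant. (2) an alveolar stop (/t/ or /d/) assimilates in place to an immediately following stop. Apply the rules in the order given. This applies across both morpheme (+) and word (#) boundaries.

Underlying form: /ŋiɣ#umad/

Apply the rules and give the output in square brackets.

Rule 1: /i/ after nasal /ŋ/ → [ĩ]
Rule 1: /a/ after nasal /m/ → [ã]
After rule 1: ŋĩɣ#umãd
Rule 2: no segment meets the rule's conditions; no change.

[ŋĩɣ#umãd]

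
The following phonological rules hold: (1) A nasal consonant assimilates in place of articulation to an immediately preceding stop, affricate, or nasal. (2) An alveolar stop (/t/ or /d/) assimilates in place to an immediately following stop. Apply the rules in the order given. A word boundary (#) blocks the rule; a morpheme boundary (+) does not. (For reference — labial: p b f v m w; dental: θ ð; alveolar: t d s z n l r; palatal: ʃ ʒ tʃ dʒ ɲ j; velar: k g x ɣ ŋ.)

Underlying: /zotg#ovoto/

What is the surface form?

Rule 1: no segment meets the rule's conditions; no change.
After rule 1: zotg#ovoto
Rule 2: /t/ before /g/ (velar) → [k]

[zokg#ovoto]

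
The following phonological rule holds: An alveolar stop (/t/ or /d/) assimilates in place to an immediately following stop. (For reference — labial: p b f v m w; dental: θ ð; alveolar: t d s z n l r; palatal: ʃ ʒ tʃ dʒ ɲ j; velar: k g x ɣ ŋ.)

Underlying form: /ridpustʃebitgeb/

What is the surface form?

/d/ before /p/ (labial) → [b]
/t/ before /g/ (velar) → [k]

[ribpustʃebikgeb]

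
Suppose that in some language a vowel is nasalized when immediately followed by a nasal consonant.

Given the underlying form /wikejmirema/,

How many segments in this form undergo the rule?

1

/e/ before nasal /m/ → [ẽ]
1 segment changes.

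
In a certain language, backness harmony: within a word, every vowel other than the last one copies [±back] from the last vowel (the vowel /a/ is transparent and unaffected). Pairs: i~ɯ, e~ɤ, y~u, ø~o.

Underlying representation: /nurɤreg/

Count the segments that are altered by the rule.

/u/ harmonizes with /e/ ([-back]) → [y]
/ɤ/ harmonizes with /e/ ([-back]) → [e]
2 segments change.

2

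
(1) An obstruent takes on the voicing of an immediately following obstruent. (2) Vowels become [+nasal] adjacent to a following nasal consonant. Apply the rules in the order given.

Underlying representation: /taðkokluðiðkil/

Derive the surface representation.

[taθkokluðiθkil]

Rule 1: /ð/ before /k/ (voiceless) → [θ]
Rule 1: /ð/ before /k/ (voiceless) → [θ]
After rule 1: taθkokluðiθkil
Rule 2: no segment meets the rule's conditions; no change.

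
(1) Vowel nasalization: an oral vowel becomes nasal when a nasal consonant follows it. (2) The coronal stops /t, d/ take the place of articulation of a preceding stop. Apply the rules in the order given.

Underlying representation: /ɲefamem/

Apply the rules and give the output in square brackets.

[ɲefãmẽm]

Rule 1: /a/ before nasal /m/ → [ã]
Rule 1: /e/ before nasal /m/ → [ẽ]
After rule 1: ɲefãmẽm
Rule 2: no segment meets the rule's conditions; no change.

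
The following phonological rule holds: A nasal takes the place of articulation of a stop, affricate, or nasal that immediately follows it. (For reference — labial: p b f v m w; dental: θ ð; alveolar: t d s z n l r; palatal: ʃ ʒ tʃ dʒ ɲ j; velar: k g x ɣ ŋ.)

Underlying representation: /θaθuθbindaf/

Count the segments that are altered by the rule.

No segment meets the rule's conditions.

0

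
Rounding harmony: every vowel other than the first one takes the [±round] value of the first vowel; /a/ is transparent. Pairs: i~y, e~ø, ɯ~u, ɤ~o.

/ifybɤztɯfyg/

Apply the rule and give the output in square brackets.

[ifibɤztɯfig]

/y/ harmonizes with /i/ ([-round]) → [i]
/y/ harmonizes with /i/ ([-round]) → [i]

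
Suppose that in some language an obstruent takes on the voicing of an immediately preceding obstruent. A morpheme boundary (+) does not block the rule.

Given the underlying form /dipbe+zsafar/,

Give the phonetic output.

/b/ after /p/ (voiceless) → [p]
/s/ after /z/ (voiced) → [z]

[dippe+zzafar]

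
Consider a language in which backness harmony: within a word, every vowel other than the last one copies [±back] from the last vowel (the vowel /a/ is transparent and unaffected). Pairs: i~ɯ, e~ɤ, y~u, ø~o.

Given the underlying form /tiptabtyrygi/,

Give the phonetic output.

no segment meets the rule's conditions; no change.

[tiptabtyrygi]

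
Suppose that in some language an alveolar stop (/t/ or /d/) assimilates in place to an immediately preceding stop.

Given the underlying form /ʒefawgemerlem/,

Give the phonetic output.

no segment meets the rule's conditions; no change.

[ʒefawgemerlem]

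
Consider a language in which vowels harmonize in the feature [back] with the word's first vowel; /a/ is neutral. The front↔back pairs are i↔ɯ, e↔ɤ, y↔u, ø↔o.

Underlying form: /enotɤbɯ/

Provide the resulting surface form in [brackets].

[enøtebi]

/o/ harmonizes with /e/ ([-back]) → [ø]
/ɤ/ harmonizes with /e/ ([-back]) → [e]
/ɯ/ harmonizes with /e/ ([-back]) → [i]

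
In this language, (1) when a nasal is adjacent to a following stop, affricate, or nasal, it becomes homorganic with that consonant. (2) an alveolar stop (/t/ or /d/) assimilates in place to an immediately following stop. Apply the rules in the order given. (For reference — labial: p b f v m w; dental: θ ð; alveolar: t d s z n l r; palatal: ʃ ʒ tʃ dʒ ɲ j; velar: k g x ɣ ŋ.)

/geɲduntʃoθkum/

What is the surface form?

Rule 1: /ɲ/ before /d/ (alveolar) → [n]
Rule 1: /n/ before /tʃ/ (palatal) → [ɲ]
After rule 1: genduɲtʃoθkum
Rule 2: no segment meets the rule's conditions; no change.

[genduɲtʃoθkum]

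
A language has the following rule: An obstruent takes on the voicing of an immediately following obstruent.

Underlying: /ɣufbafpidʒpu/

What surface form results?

[ɣuvbafpitʃpu]

/f/ before /b/ (voiced) → [v]
/dʒ/ before /p/ (voiceless) → [tʃ]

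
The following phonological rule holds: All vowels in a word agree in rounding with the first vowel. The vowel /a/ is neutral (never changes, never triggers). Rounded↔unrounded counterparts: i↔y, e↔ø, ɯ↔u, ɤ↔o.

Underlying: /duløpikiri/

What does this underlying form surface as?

[duløpykyry]

/i/ harmonizes with /u/ ([+round]) → [y]
/i/ harmonizes with /u/ ([+round]) → [y]
/i/ harmonizes with /u/ ([+round]) → [y]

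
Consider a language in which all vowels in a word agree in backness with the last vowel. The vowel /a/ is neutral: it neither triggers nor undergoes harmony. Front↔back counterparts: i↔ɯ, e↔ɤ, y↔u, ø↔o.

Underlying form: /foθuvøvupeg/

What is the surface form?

[føθyvøvypeg]

/o/ harmonizes with /e/ ([-back]) → [ø]
/u/ harmonizes with /e/ ([-back]) → [y]
/u/ harmonizes with /e/ ([-back]) → [y]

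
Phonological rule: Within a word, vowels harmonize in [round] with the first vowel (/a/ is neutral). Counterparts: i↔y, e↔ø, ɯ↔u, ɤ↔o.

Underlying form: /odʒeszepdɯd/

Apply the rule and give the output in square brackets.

/e/ harmonizes with /o/ ([+round]) → [ø]
/e/ harmonizes with /o/ ([+round]) → [ø]
/ɯ/ harmonizes with /o/ ([+round]) → [u]

[odʒøszøpdud]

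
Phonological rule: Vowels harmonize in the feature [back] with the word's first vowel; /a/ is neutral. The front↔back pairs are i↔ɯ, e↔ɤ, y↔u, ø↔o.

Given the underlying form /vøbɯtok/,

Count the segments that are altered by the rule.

/ɯ/ harmonizes with /ø/ ([-back]) → [i]
/o/ harmonizes with /ø/ ([-back]) → [ø]
2 segments change.

2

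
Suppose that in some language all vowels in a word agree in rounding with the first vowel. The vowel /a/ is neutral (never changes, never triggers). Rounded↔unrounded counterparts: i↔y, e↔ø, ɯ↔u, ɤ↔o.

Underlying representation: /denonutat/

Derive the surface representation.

[denɤnɯtat]

/o/ harmonizes with /e/ ([-round]) → [ɤ]
/u/ harmonizes with /e/ ([-round]) → [ɯ]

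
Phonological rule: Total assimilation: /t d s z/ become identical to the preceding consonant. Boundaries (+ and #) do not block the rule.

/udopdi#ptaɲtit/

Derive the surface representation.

[udoppi#ppaɲɲit]

/d/ after /p/ → [p] (total assimilation)
/t/ after /p/ → [p] (total assimilation)
/t/ after /ɲ/ → [ɲ] (total assimilation)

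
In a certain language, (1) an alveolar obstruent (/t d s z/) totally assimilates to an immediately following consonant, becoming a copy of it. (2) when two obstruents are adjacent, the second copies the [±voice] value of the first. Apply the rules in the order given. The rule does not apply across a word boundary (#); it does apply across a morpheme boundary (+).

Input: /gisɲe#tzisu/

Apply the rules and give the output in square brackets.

[giɲɲe#zzisu]

Rule 1: /s/ before /ɲ/ → [ɲ] (total assimilation)
Rule 1: /t/ before /z/ → [z] (total assimilation)
After rule 1: giɲɲe#zzisu
Rule 2: no segment meets the rule's conditions; no change.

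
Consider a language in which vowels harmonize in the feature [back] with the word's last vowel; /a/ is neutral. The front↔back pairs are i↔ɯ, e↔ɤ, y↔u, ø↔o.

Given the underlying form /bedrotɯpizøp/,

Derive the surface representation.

/o/ harmonizes with /ø/ ([-back]) → [ø]
/ɯ/ harmonizes with /ø/ ([-back]) → [i]

[bedrøtipizøp]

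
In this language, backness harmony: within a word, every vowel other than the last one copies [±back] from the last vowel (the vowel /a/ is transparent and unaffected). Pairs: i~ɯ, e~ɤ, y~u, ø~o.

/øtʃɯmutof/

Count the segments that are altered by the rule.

1

/ø/ harmonizes with /o/ ([+back]) → [o]
1 segment changes.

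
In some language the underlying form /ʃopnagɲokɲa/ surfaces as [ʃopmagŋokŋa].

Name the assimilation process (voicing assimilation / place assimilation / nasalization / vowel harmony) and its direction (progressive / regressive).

place assimilation, progressive

/n/→[m] /ɲ/→[ŋ] /ɲ/→[ŋ].
Each target copies a feature from the preceding segment, so the direction is progressive.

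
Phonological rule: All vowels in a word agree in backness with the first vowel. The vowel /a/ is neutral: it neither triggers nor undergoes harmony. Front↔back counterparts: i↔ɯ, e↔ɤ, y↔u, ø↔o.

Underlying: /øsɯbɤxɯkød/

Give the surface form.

/ɯ/ harmonizes with /ø/ ([-back]) → [i]
/ɤ/ harmonizes with /ø/ ([-back]) → [e]
/ɯ/ harmonizes with /ø/ ([-back]) → [i]

[øsibexikød]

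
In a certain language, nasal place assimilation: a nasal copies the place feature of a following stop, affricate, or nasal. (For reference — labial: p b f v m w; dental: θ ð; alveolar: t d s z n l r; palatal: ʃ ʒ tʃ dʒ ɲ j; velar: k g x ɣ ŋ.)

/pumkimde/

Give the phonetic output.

/m/ before /k/ (velar) → [ŋ]
/m/ before /d/ (alveolar) → [n]

[puŋkinde]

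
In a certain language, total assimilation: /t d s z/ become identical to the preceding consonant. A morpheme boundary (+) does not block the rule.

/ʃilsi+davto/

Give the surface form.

[ʃilli+davvo]

/s/ after /l/ → [l] (total assimilation)
/t/ after /v/ → [v] (total assimilation)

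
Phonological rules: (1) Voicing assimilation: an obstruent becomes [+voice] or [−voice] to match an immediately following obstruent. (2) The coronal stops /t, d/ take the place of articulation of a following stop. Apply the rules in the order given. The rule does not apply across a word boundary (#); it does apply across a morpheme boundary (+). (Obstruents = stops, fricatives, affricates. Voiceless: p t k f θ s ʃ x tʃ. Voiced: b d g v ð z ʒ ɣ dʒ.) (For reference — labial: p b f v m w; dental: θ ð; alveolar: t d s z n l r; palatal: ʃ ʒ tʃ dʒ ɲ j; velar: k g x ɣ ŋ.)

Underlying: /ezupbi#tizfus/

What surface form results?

[ezubbi#tisfus]

Rule 1: /p/ before /b/ (voiced) → [b]
Rule 1: /z/ before /f/ (voiceless) → [s]
After rule 1: ezubbi#tisfus
Rule 2: no segment meets the rule's conditions; no change.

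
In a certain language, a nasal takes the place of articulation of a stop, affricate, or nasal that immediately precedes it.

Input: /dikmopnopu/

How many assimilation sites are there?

/m/ after /k/ (velar) → [ŋ]
/n/ after /p/ (labial) → [m]
2 segments change.

2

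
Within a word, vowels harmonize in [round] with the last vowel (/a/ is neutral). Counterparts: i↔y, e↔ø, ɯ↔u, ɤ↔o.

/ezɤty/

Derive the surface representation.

/e/ harmonizes with /y/ ([+round]) → [ø]
/ɤ/ harmonizes with /y/ ([+round]) → [o]

[øzoty]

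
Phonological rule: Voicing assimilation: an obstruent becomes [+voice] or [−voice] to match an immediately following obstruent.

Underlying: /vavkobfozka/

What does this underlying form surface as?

/v/ before /k/ (voiceless) → [f]
/b/ before /f/ (voiceless) → [p]
/z/ before /k/ (voiceless) → [s]

[vafkopfoska]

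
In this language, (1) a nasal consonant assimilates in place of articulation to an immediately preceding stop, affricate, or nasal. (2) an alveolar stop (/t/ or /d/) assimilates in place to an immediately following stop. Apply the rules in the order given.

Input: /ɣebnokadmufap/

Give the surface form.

Rule 1: /n/ after /b/ (labial) → [m]
Rule 1: /m/ after /d/ (alveolar) → [n]
After rule 1: ɣebmokadnufap
Rule 2: no segment meets the rule's conditions; no change.

[ɣebmokadnufap]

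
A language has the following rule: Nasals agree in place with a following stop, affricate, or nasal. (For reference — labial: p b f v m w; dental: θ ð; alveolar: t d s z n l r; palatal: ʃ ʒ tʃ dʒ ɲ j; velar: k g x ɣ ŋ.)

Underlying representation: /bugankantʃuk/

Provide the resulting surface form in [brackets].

/n/ before /k/ (velar) → [ŋ]
/n/ before /tʃ/ (palatal) → [ɲ]

[bugaŋkaɲtʃuk]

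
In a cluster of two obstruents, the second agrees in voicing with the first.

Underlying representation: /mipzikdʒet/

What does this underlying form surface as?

[mipsiktʃet]

/z/ after /p/ (voiceless) → [s]
/dʒ/ after /k/ (voiceless) → [tʃ]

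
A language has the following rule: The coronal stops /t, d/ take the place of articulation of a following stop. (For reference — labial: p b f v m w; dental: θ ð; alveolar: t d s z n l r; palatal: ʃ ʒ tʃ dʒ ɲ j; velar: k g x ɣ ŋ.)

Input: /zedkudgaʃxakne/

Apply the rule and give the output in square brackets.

/d/ before /k/ (velar) → [g]
/d/ before /g/ (velar) → [g]

[zegkuggaʃxakne]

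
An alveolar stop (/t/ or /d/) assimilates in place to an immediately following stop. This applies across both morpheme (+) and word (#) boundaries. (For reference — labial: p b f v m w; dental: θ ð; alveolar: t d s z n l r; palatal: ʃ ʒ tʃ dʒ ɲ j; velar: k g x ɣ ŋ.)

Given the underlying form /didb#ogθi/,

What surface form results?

[dibb#ogθi]

/d/ before /b/ (labial) → [b]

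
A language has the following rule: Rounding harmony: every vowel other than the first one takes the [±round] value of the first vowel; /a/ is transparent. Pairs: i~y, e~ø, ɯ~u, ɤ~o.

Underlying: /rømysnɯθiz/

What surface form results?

[rømysnuθyz]

/ɯ/ harmonizes with /ø/ ([+round]) → [u]
/i/ harmonizes with /ø/ ([+round]) → [y]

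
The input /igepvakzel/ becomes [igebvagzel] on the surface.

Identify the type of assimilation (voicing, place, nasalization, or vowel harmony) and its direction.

voicing assimilation, regressive

/p/→[b] /k/→[g].
Each target copies a feature from the following segment, so the direction is regressive.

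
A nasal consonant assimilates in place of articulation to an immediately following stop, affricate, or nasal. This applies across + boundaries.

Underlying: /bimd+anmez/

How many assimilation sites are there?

/m/ before /d/ (alveolar) → [n]
/n/ before /m/ (labial) → [m]
2 segments change.

2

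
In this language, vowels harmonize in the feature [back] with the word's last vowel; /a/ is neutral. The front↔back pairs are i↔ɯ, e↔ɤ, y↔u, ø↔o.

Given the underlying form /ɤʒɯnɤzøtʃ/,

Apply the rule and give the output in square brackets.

/ɤ/ harmonizes with /ø/ ([-back]) → [e]
/ɯ/ harmonizes with /ø/ ([-back]) → [i]
/ɤ/ harmonizes with /ø/ ([-back]) → [e]

[eʒinezøtʃ]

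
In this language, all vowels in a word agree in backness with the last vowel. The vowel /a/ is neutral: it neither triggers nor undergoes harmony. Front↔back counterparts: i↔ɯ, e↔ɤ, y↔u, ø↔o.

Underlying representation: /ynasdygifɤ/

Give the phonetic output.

[unasdugɯfɤ]

/y/ harmonizes with /ɤ/ ([+back]) → [u]
/y/ harmonizes with /ɤ/ ([+back]) → [u]
/i/ harmonizes with /ɤ/ ([+back]) → [ɯ]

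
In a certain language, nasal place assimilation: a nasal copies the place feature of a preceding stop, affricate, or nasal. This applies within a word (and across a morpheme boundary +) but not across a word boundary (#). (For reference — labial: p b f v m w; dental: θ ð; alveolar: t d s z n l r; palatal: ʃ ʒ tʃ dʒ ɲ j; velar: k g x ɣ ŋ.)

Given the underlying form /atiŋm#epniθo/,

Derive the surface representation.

/m/ after /ŋ/ (velar) → [ŋ]
/n/ after /p/ (labial) → [m]

[atiŋŋ#epmiθo]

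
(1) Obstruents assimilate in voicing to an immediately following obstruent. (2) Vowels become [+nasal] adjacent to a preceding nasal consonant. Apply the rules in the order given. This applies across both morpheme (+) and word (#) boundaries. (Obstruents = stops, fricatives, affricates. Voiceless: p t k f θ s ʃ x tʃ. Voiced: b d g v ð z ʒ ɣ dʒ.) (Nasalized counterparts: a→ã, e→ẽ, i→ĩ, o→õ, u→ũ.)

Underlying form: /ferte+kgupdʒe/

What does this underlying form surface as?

[ferte+ggubdʒe]

Rule 1: /k/ before /g/ (voiced) → [g]
Rule 1: /p/ before /dʒ/ (voiced) → [b]
After rule 1: ferte+ggubdʒe
Rule 2: no segment meets the rule's conditions; no change.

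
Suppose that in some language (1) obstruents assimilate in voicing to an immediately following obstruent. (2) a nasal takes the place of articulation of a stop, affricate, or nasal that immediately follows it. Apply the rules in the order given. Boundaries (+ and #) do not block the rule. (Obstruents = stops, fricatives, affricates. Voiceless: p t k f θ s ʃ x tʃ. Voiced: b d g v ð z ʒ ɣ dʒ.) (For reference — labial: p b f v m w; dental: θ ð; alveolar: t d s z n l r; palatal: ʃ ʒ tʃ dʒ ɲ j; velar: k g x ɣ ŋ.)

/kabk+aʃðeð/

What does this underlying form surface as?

[kapk+aʒðeð]

Rule 1: /b/ before /k/ (voiceless) → [p]
Rule 1: /ʃ/ before /ð/ (voiced) → [ʒ]
After rule 1: kapk+aʒðeð
Rule 2: no segment meets the rule's conditions; no change.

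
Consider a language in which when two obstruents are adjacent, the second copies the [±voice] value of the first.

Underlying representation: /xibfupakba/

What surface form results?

[xibvupakpa]

/f/ after /b/ (voiced) → [v]
/b/ after /k/ (voiceless) → [p]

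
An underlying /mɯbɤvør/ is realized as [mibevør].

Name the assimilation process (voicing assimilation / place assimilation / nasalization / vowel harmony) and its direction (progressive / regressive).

/ɯ/→[i] /ɤ/→[e].
Vowels agree with the last vowel, so the harmony is regressive.

vowel harmony, regressive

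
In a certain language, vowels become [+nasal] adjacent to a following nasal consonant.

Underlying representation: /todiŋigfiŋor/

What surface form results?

[todĩŋigfĩŋor]

/i/ before nasal /ŋ/ → [ĩ]
/i/ before nasal /ŋ/ → [ĩ]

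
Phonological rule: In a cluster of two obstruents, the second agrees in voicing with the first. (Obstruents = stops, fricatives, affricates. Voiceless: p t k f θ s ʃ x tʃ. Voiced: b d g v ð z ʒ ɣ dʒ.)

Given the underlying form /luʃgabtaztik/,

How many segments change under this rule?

3

/g/ after /ʃ/ (voiceless) → [k]
/t/ after /b/ (voiced) → [d]
/t/ after /z/ (voiced) → [d]
3 segments change.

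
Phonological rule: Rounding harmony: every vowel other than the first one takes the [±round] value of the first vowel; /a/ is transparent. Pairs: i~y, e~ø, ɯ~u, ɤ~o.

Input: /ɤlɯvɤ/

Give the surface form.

[ɤlɯvɤ]

no segment meets the rule's conditions; no change.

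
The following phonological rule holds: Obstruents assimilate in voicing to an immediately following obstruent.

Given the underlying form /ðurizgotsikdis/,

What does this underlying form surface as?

/k/ before /d/ (voiced) → [g]

[ðurizgotsigdis]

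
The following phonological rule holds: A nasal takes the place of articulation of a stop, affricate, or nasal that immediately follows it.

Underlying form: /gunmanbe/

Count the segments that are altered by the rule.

2

/n/ before /m/ (labial) → [m]
/n/ before /b/ (labial) → [m]
2 segments change.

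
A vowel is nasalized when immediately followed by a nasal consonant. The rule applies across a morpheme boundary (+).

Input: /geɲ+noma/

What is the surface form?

[gẽɲ+nõma]

/e/ before nasal /ɲ/ → [ẽ]
/o/ before nasal /m/ → [õ]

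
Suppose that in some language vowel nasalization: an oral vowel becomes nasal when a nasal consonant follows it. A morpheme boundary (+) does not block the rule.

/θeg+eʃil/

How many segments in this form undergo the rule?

0

No segment meets the rule's conditions.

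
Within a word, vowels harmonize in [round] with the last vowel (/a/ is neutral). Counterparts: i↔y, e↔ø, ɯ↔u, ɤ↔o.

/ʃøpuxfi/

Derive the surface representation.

[ʃepɯxfi]

/ø/ harmonizes with /i/ ([-round]) → [e]
/u/ harmonizes with /i/ ([-round]) → [ɯ]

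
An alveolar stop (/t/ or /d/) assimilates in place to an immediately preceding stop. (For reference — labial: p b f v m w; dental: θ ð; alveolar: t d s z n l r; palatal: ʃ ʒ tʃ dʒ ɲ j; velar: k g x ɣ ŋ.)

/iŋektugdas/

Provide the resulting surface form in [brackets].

/t/ after /k/ (velar) → [k]
/d/ after /g/ (velar) → [g]

[iŋekkuggas]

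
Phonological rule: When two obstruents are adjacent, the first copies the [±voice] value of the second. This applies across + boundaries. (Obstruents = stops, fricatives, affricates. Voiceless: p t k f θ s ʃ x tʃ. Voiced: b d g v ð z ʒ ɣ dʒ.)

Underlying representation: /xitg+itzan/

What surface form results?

/t/ before /g/ (voiced) → [d]
/t/ before /z/ (voiced) → [d]

[xidg+idzan]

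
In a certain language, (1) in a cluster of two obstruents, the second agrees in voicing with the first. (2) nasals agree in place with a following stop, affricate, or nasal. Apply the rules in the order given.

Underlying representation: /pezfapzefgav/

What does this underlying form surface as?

Rule 1: /f/ after /z/ (voiced) → [v]
Rule 1: /z/ after /p/ (voiceless) → [s]
Rule 1: /g/ after /f/ (voiceless) → [k]
After rule 1: pezvapsefkav
Rule 2: no segment meets the rule's conditions; no change.

[pezvapsefkav]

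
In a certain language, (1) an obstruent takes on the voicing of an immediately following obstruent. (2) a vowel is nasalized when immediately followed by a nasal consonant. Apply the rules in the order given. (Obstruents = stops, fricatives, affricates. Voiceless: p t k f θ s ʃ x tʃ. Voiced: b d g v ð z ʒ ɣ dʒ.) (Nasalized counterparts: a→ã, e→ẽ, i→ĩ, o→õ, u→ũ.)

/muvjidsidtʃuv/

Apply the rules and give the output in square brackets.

Rule 1: /d/ before /s/ (voiceless) → [t]
Rule 1: /d/ before /tʃ/ (voiceless) → [t]
After rule 1: muvjitsittʃuv
Rule 2: no segment meets the rule's conditions; no change.

[muvjitsittʃuv]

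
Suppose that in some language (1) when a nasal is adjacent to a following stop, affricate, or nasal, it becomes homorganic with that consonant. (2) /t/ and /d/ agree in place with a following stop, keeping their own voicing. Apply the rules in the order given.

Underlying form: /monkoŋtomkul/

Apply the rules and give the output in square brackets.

Rule 1: /n/ before /k/ (velar) → [ŋ]
Rule 1: /ŋ/ before /t/ (alveolar) → [n]
Rule 1: /m/ before /k/ (velar) → [ŋ]
After rule 1: moŋkontoŋkul
Rule 2: no segment meets the rule's conditions; no change.

[moŋkontoŋkul]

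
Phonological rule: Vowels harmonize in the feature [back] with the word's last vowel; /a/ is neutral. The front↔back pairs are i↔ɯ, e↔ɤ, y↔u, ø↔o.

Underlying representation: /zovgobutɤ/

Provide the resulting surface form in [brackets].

no segment meets the rule's conditions; no change.

[zovgobutɤ]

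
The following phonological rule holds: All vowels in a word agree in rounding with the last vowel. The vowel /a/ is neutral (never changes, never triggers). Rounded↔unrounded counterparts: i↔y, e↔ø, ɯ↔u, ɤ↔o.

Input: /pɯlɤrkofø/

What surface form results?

/ɯ/ harmonizes with /ø/ ([+round]) → [u]
/ɤ/ harmonizes with /ø/ ([+round]) → [o]

[pulorkofø]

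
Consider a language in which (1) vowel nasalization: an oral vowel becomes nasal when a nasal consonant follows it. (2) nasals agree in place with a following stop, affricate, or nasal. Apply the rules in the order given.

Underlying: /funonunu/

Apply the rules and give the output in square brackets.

[fũnõnũnu]

Rule 1: /u/ before nasal /n/ → [ũ]
Rule 1: /o/ before nasal /n/ → [õ]
Rule 1: /u/ before nasal /n/ → [ũ]
After rule 1: fũnõnũnu
Rule 2: no segment meets the rule's conditions; no change.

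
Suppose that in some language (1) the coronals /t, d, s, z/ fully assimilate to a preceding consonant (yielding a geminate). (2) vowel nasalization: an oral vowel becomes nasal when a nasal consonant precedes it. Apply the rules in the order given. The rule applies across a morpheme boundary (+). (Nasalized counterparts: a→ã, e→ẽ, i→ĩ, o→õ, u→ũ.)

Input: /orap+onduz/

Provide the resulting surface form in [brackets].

Rule 1: /d/ after /n/ → [n] (total assimilation)
After rule 1: orap+onnuz
Rule 2: /u/ after nasal /n/ → [ũ]

[orap+onnũz]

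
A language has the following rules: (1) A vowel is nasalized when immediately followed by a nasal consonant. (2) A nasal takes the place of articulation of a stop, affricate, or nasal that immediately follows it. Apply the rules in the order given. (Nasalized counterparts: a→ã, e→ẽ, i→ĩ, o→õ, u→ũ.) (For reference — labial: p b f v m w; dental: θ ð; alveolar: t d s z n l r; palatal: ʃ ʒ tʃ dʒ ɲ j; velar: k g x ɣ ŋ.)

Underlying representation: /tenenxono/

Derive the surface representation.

[tẽnẽnxõno]

Rule 1: /e/ before nasal /n/ → [ẽ]
Rule 1: /e/ before nasal /n/ → [ẽ]
Rule 1: /o/ before nasal /n/ → [õ]
After rule 1: tẽnẽnxõno
Rule 2: no segment meets the rule's conditions; no change.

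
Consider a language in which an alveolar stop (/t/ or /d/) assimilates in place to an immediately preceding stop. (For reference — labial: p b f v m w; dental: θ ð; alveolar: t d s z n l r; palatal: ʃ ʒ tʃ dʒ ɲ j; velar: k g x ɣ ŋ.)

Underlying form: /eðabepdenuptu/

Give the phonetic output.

[eðabepbenuppu]

/d/ after /p/ (labial) → [b]
/t/ after /p/ (labial) → [p]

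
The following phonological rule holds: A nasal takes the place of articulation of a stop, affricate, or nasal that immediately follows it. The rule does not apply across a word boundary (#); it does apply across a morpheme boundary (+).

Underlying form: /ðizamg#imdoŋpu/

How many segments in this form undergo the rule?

3

/m/ before /g/ (velar) → [ŋ]
/m/ before /d/ (alveolar) → [n]
/ŋ/ before /p/ (labial) → [m]
3 segments change.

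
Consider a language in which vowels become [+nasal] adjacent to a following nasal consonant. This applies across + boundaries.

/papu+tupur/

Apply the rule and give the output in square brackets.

[papu+tupur]

no segment meets the rule's conditions; no change.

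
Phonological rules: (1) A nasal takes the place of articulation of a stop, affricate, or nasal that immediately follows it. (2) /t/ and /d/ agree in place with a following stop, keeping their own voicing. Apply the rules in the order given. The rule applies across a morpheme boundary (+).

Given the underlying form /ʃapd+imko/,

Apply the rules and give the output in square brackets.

[ʃapd+iŋko]

Rule 1: /m/ before /k/ (velar) → [ŋ]
After rule 1: ʃapd+iŋko
Rule 2: no segment meets the rule's conditions; no change.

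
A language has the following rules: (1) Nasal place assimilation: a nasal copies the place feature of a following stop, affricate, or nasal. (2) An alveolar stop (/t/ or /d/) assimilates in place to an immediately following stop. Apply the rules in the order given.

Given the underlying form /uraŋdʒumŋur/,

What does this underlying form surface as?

[uraɲdʒuŋŋur]

Rule 1: /ŋ/ before /dʒ/ (palatal) → [ɲ]
Rule 1: /m/ before /ŋ/ (velar) → [ŋ]
After rule 1: uraɲdʒuŋŋur
Rule 2: no segment meets the rule's conditions; no change.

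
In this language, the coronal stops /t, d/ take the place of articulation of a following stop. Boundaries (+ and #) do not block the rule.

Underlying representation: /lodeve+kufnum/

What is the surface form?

[lodeve+kufnum]

no segment meets the rule's conditions; no change.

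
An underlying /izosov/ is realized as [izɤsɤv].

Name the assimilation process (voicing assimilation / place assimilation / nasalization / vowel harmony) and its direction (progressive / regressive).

/o/→[ɤ] /o/→[ɤ].
Vowels agree with the first vowel, so the harmony is progressive.

vowel harmony, progressive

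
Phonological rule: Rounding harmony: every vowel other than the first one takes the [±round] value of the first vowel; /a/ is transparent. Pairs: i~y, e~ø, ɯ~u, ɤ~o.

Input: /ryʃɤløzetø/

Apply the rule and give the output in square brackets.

[ryʃoløzøtø]

/ɤ/ harmonizes with /y/ ([+round]) → [o]
/e/ harmonizes with /y/ ([+round]) → [ø]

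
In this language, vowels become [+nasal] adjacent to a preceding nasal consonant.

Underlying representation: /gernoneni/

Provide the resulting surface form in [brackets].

[gernõnẽnĩ]

/o/ after nasal /n/ → [õ]
/e/ after nasal /n/ → [ẽ]
/i/ after nasal /n/ → [ĩ]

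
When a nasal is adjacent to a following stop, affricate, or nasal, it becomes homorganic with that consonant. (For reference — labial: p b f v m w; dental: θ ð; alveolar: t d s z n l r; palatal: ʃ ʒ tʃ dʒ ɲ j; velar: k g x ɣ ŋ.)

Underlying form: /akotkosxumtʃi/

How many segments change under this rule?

1

/m/ before /tʃ/ (palatal) → [ɲ]
1 segment changes.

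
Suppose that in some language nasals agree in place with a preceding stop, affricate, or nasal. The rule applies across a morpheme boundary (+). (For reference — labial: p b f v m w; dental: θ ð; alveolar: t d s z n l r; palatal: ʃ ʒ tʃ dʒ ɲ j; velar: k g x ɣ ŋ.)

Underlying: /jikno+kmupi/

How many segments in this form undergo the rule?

2

/n/ after /k/ (velar) → [ŋ]
/m/ after /k/ (velar) → [ŋ]
2 segments change.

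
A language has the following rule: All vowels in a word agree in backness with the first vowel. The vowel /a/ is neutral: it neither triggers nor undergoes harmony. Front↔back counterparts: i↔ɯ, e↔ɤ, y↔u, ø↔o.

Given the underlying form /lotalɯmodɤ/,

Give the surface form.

[lotalɯmodɤ]

no segment meets the rule's conditions; no change.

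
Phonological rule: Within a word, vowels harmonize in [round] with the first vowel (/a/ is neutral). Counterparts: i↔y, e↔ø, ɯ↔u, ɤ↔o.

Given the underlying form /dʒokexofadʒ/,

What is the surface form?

[dʒokøxofadʒ]

/e/ harmonizes with /o/ ([+round]) → [ø]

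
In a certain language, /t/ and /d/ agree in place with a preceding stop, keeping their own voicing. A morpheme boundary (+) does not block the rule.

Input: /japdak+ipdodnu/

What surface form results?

[japbak+ipbodnu]

/d/ after /p/ (labial) → [b]
/d/ after /p/ (labial) → [b]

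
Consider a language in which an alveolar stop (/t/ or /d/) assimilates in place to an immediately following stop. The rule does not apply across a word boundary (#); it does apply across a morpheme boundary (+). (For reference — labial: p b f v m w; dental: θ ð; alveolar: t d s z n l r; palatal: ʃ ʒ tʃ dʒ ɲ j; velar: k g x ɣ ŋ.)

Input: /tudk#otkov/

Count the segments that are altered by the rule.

2

/d/ before /k/ (velar) → [g]
/t/ before /k/ (velar) → [k]
2 segments change.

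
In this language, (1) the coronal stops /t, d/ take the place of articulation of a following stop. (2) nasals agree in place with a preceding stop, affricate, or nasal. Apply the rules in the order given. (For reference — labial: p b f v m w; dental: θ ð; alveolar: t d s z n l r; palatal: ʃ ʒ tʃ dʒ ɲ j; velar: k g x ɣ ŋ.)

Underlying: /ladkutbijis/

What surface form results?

Rule 1: /d/ before /k/ (velar) → [g]
Rule 1: /t/ before /b/ (labial) → [p]
After rule 1: lagkupbijis
Rule 2: no segment meets the rule's conditions; no change.

[lagkupbijis]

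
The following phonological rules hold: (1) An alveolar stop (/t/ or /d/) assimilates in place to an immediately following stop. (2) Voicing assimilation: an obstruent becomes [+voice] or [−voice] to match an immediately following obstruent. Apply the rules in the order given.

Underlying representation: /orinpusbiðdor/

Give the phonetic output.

Rule 1: no segment meets the rule's conditions; no change.
After rule 1: orinpusbiðdor
Rule 2: /s/ before /b/ (voiced) → [z]

[orinpuzbiðdor]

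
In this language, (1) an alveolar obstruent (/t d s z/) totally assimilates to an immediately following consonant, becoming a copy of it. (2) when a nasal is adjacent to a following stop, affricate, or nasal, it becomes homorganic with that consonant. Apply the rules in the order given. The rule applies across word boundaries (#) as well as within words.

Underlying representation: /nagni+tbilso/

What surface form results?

Rule 1: /t/ before /b/ → [b] (total assimilation)
After rule 1: nagni+bbilso
Rule 2: no segment meets the rule's conditions; no change.

[nagni+bbilso]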